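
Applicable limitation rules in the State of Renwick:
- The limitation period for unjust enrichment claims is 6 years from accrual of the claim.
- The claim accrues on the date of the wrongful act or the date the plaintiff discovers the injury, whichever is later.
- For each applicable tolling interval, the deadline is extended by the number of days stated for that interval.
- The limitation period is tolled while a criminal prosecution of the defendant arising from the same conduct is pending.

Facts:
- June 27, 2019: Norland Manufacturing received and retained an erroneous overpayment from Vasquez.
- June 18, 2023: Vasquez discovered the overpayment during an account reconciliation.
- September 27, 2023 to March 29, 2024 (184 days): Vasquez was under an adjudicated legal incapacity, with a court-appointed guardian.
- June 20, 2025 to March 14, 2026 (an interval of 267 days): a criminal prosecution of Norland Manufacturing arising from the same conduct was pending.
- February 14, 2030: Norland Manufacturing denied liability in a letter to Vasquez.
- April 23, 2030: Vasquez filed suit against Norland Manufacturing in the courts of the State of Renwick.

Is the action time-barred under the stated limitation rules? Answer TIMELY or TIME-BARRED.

Because discovery on June 18, 2023 post-dates the June 27, 2019 act, accrual under the later-of rule falls on June 18, 2023.
The untolled deadline — 6 years after June 18, 2023 — is June 18, 2029.
The period was tolled for 267 days by the pending criminal prosecution (June 20, 2025 to March 14, 2026), pushing the deadline to March 12, 2030.
The plaintiff's legal incapacity from September 27, 2023 to March 29, 2024 does not toll the period, because no stated rule makes the plaintiff's incapacity a tolling event.
Nothing else in the chronology tolls or restarts the period.
Vasquez filed on April 23, 2030, after the March 12, 2030 deadline, so the action is time-barred.

TIME-BARRED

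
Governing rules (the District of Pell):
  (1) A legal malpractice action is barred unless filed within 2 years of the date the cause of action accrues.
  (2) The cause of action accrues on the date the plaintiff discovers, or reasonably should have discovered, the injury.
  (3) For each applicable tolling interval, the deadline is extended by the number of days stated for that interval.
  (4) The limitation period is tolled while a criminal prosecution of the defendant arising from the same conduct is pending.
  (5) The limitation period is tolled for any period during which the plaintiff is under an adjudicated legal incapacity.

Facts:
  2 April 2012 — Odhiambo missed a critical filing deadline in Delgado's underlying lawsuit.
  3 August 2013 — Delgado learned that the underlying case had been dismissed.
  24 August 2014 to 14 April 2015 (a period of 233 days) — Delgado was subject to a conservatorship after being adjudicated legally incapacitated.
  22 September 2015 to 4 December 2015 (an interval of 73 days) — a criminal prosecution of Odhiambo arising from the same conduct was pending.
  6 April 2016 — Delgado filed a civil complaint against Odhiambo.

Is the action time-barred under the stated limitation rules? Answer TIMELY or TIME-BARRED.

Under the discovery rule, the claim accrued on 3 August 2013, when Delgado discovered the injury — not on the 2 April 2012 date of the underlying act.
Adding the 2 years base period to 3 August 2013 gives a deadline of 3 August 2015, before any tolling.
Because the plaintiff's legal incapacity ran from 24 August 2014 to 14 April 2015, the deadline is extended by 233 days to 23 March 2016.
Because the pending criminal prosecution ran from 22 September 2015 to 4 December 2015, the deadline is extended by 73 days to 4 June 2016.
Filing on 6 April 2016 beat the 4 June 2016 deadline — the action is timely.

TIMELY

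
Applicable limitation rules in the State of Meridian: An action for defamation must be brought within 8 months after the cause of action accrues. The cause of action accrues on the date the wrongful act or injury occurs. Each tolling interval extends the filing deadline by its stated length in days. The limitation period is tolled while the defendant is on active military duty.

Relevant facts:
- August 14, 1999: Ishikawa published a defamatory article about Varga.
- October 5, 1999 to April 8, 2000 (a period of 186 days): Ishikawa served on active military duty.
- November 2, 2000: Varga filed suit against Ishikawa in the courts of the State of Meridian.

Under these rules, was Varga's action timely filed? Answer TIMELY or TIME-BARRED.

The limitation period began to run on August 14, 1999.
8 months from August 14, 1999 is April 14, 2000.
The defendant's active military service from October 5, 1999 to April 8, 2000 tolled the period for 186 days, extending the deadline to October 17, 2000.
The November 2, 2000 filing falls after the October 17, 2000 deadline; the claim is time-barred.

TIME-BARRED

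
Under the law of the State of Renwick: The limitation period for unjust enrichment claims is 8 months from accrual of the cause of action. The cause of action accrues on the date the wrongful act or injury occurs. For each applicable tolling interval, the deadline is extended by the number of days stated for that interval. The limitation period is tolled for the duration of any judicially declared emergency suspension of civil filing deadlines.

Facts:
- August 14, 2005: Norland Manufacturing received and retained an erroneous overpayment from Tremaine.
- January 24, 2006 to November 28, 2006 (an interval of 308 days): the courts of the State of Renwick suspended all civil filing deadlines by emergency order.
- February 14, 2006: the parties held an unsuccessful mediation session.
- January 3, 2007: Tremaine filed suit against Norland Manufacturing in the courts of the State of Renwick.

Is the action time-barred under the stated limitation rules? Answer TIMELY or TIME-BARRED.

The cause of action accrued on August 14, 2005, the date of the act.
Adding the 8 months base period to August 14, 2005 gives a deadline of April 14, 2006, before any tolling.
The period was tolled for 308 days by the emergency suspension of filing deadlines (January 24, 2006 to November 28, 2006), pushing the deadline to February 16, 2007.
None of the other events listed affects the running of the period under the stated rules.
The January 3, 2007 filing precedes the February 16, 2007 deadline; the claim is timely.

TIMELY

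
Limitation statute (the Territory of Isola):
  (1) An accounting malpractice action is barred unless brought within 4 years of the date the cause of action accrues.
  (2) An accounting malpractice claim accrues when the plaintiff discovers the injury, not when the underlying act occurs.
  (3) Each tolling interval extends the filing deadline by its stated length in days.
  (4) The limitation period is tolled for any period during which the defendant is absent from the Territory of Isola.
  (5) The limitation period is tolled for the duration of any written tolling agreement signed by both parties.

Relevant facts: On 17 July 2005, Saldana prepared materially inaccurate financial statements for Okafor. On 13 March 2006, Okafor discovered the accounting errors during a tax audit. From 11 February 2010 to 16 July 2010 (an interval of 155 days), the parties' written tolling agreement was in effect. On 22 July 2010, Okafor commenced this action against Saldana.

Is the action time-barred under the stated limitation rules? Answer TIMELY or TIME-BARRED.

TIMELY

The claim did not accrue until Okafor discovered the injury on 13 March 2006; the 17 July 2005 act date does not start the clock under the stated rule.
The untolled deadline — 4 years after 13 March 2006 — is 13 March 2010.
The written tolling agreement from 11 February 2010 to 16 July 2010 tolled the period for 155 days, extending the deadline to 15 August 2010.
Filing on 22 July 2010 beat the 15 August 2010 deadline — the action is timely.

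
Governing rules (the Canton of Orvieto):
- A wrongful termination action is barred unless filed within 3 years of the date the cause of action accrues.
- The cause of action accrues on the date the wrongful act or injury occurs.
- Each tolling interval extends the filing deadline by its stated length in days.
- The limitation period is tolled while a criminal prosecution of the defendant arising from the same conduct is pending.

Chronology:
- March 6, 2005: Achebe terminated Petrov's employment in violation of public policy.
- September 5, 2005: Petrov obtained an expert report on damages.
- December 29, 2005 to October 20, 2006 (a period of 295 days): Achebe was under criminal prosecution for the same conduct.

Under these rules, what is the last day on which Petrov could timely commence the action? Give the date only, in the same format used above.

The limitation period began to run on March 6, 2005.
The untolled deadline — 3 years after March 6, 2005 — is March 6, 2008.
Because the pending criminal prosecution ran from December 29, 2005 to October 20, 2006, the deadline is extended by 295 days to December 26, 2008.
The other events in the timeline have no effect on the limitation period under the stated rules.

December 26, 2008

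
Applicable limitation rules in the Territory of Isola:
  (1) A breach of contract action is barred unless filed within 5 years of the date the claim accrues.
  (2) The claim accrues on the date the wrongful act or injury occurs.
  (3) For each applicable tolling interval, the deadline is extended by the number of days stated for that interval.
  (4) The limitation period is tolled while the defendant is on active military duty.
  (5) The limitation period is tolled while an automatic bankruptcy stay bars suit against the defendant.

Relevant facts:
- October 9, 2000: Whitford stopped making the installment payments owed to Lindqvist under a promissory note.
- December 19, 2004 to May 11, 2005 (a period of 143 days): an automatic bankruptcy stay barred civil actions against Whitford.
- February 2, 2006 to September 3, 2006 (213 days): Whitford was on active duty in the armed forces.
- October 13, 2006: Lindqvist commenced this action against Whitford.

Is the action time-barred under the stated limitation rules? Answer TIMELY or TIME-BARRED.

The limitation period began to run on October 9, 2000.
The untolled deadline — 5 years after October 9, 2000 — is October 9, 2005.
The period was tolled for 143 days by the automatic bankruptcy stay (December 19, 2004 to May 11, 2005), pushing the deadline to March 1, 2006.
Because the defendant's active military service ran from February 2, 2006 to September 3, 2006, the deadline is extended by 213 days to September 30, 2006.
Filing on October 13, 2006 missed the September 30, 2006 deadline — the action is time-barred.

TIME-BARRED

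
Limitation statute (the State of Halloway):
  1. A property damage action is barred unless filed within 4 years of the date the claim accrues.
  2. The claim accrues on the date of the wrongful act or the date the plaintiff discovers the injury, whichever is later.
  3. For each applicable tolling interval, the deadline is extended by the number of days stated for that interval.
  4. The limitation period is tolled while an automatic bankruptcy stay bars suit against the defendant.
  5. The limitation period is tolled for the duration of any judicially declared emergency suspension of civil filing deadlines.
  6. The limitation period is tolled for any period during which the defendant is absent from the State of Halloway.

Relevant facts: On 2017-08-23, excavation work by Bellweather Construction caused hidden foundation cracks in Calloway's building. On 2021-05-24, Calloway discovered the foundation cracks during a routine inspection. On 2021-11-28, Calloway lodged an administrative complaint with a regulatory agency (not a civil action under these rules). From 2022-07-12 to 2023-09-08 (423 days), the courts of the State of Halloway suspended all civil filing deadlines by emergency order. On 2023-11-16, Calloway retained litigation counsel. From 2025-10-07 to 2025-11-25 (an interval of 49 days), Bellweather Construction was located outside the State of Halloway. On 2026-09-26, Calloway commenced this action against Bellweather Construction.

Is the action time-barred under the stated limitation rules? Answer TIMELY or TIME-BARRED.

Taking the later of the act (2017-08-23) and discovery (2021-05-24), the claim accrued on 2021-05-24.
Adding the 4 years base period to 2021-05-24 gives a deadline of 2025-05-24, before any tolling.
The period was tolled for 423 days by the emergency suspension of filing deadlines (2022-07-12 to 2023-09-08), pushing the deadline to 2026-07-21.
The defendant's absence from the jurisdiction from 2025-10-07 to 2025-11-25 tolled the period for 49 days, extending the deadline to 2026-09-08.
The other events in the timeline have no effect on the limitation period under the stated rules.
Calloway filed on 2026-09-26, after the 2026-09-08 deadline, so the action is time-barred.

TIME-BARRED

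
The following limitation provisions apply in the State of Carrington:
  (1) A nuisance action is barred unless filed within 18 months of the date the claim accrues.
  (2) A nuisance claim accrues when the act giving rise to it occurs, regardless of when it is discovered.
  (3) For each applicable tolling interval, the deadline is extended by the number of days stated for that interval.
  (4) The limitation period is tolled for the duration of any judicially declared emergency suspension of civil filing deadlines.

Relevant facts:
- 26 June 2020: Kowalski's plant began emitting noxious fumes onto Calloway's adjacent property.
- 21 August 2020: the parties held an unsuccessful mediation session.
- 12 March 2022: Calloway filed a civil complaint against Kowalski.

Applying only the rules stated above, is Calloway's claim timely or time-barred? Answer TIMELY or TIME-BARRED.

TIME-BARRED

The claim accrued on 26 June 2020, when the wrongful act occurred.
Adding the 18 months base period to 26 June 2020 gives a deadline of 26 December 2021, before any tolling.
The other events in the timeline have no effect on the limitation period under the stated rules.
The 12 March 2022 filing falls after the 26 December 2021 deadline; the claim is time-barred.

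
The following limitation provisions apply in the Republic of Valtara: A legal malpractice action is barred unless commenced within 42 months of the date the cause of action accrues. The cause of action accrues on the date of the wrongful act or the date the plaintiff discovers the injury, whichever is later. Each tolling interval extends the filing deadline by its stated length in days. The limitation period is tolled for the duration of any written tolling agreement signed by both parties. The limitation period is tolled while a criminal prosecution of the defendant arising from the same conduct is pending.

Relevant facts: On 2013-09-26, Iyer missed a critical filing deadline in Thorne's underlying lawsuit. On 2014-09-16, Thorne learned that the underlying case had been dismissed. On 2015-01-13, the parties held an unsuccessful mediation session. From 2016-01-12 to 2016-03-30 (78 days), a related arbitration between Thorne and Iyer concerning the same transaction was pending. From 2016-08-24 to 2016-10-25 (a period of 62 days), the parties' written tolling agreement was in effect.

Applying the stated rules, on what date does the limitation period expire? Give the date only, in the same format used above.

2018-05-17

Taking the later of the act (2013-09-26) and discovery (2014-09-16), the claim accrued on 2014-09-16.
Adding the 42 months base period to 2014-09-16 gives a deadline of 2018-03-16, before any tolling.
Because the written tolling agreement ran from 2016-08-24 to 2016-10-25, the deadline is extended by 62 days to 2018-05-17.
No stated provision tolls the period for a pending arbitration, so the interval from 2016-01-12 to 2016-03-30 has no effect on the deadline.
Nothing else in the chronology tolls or restarts the period.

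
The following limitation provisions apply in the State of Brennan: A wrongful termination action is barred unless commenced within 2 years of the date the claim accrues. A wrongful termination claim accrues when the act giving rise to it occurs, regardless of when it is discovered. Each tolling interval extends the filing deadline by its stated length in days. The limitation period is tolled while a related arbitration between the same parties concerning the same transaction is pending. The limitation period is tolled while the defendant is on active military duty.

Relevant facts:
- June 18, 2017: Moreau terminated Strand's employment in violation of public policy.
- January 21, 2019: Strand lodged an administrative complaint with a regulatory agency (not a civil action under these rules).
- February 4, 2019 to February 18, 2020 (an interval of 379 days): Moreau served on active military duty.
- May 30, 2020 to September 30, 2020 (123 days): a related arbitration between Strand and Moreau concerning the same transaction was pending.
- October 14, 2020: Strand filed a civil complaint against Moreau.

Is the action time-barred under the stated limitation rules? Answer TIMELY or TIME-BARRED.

TIMELY

The claim accrued on June 18, 2017, the date of the act.
The untolled deadline — 2 years after June 18, 2017 — is June 18, 2019.
Because the defendant's active military service ran from February 4, 2019 to February 18, 2020, the deadline is extended by 379 days to July 1, 2020.
The period was tolled for 123 days by the pending related arbitration (May 30, 2020 to September 30, 2020), pushing the deadline to November 1, 2020.
Nothing else in the chronology tolls or restarts the period.
Strand filed on October 14, 2020, before the November 1, 2020 deadline, so the action is timely.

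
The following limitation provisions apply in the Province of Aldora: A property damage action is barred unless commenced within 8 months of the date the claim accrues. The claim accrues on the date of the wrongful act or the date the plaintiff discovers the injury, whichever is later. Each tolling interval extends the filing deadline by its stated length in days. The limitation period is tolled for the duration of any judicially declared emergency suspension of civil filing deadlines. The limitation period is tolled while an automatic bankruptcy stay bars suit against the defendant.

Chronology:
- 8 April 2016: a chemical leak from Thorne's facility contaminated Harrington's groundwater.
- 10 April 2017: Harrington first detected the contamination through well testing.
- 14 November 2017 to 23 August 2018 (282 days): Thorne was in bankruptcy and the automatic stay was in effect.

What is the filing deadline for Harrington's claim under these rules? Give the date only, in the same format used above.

18 September 2018

The claim accrued on 10 April 2017 — the later of the 8 April 2016 act and the 10 April 2017 discovery.
8 months from 10 April 2017 is 10 December 2017.
The period was tolled for 282 days by the automatic bankruptcy stay (14 November 2017 to 23 August 2018), pushing the deadline to 18 September 2018.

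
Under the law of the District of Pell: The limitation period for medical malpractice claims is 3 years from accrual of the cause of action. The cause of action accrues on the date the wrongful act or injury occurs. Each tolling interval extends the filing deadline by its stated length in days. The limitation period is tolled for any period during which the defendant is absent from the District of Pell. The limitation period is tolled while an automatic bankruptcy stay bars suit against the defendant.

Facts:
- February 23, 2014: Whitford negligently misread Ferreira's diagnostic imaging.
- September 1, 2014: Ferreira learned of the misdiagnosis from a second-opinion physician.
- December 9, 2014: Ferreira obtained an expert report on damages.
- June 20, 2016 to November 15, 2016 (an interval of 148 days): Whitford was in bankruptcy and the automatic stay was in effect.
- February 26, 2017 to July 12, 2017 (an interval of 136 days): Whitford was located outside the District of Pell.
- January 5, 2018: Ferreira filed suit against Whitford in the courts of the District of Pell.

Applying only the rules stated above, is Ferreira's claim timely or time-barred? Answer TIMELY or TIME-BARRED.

TIME-BARRED

The claim accrued on February 23, 2014, when the wrongful act occurred; under the stated occurrence rule the September 1, 2014 discovery does not delay accrual.
Adding the 3 years base period to February 23, 2014 gives a deadline of February 23, 2017, before any tolling.
The automatic bankruptcy stay from June 20, 2016 to November 15, 2016 tolled the period for 148 days, extending the deadline to July 21, 2017.
The defendant's absence from the jurisdiction from February 26, 2017 to July 12, 2017 tolled the period for 136 days, extending the deadline to December 4, 2017.
The other events in the timeline have no effect on the limitation period under the stated rules.
Filing on January 5, 2018 missed the December 4, 2017 deadline — the action is time-barred.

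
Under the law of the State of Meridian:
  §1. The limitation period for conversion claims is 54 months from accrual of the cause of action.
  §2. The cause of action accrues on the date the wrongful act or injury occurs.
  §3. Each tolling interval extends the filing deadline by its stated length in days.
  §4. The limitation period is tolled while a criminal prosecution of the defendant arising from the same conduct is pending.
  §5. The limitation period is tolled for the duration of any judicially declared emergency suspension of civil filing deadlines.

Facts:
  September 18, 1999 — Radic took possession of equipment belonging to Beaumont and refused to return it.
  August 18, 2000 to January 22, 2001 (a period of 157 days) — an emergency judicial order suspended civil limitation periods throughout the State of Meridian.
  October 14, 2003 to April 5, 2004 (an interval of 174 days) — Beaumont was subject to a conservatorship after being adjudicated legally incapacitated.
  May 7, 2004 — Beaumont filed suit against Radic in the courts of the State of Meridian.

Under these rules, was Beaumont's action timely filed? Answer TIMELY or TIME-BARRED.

The cause of action accrued on September 18, 1999, the date of the act.
54 months from September 18, 1999 is March 18, 2004.
Because the emergency suspension of filing deadlines ran from August 18, 2000 to January 22, 2001, the deadline is extended by 157 days to August 22, 2004.
Although the plaintiff's incapacity ran from October 14, 2003 to April 5, 2004, the stated rules do not make that a tolling event, so it is disregarded.
Filing on May 7, 2004 beat the August 22, 2004 deadline — the action is timely.

TIMELY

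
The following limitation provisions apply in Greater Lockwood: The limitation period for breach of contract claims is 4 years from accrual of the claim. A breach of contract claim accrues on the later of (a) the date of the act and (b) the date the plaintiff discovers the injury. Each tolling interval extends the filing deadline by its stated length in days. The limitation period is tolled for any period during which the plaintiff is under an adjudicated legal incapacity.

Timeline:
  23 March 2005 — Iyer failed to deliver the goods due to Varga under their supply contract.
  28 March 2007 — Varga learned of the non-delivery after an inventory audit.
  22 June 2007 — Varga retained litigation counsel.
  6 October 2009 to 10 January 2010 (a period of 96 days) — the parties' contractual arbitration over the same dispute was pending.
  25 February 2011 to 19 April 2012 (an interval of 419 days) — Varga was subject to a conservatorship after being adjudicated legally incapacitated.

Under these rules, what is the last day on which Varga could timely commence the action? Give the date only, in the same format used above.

Taking the later of the act (23 March 2005) and discovery (28 March 2007), the claim accrued on 28 March 2007.
4 years from 28 March 2007 is 28 March 2011.
The period was tolled for 419 days by the plaintiff's legal incapacity (25 February 2011 to 19 April 2012), pushing the deadline to 20 May 2012.
No stated provision tolls the period for a pending arbitration, so the interval from 6 October 2009 to 10 January 2010 has no effect on the deadline.
The other events in the timeline have no effect on the limitation period under the stated rules.

20 May 2012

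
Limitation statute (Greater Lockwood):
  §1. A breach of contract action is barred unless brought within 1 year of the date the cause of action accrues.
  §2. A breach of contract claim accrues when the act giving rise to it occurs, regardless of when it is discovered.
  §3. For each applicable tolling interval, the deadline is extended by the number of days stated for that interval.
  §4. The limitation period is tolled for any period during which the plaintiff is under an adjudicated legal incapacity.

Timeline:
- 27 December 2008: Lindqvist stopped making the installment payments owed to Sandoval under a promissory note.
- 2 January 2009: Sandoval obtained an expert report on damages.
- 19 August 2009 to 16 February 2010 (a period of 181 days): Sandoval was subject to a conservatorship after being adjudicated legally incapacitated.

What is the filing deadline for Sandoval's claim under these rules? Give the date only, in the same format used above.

26 June 2010

The claim accrued on 27 December 2008, when the wrongful act occurred.
Adding the 1 year base period to 27 December 2008 gives a deadline of 27 December 2009, before any tolling.
The plaintiff's legal incapacity from 19 August 2009 to 16 February 2010 tolled the period for 181 days, extending the deadline to 26 June 2010.
Nothing else in the chronology tolls or restarts the period.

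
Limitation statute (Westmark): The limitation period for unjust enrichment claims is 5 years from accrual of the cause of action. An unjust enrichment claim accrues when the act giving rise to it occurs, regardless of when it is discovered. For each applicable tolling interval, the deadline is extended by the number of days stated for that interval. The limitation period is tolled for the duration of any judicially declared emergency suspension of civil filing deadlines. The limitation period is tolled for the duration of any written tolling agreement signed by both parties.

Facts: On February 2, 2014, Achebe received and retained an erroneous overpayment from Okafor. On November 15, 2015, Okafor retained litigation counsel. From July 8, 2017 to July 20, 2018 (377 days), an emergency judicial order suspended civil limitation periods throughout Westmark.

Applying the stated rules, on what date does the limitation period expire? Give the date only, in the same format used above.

February 14, 2020

The cause of action accrued on February 2, 2014, the date of the act.
Adding the 5 years base period to February 2, 2014 gives a deadline of February 2, 2019, before any tolling.
The emergency suspension of filing deadlines from July 8, 2017 to July 20, 2018 tolled the period for 377 days, extending the deadline to February 14, 2020.
Nothing else in the chronology tolls or restarts the period.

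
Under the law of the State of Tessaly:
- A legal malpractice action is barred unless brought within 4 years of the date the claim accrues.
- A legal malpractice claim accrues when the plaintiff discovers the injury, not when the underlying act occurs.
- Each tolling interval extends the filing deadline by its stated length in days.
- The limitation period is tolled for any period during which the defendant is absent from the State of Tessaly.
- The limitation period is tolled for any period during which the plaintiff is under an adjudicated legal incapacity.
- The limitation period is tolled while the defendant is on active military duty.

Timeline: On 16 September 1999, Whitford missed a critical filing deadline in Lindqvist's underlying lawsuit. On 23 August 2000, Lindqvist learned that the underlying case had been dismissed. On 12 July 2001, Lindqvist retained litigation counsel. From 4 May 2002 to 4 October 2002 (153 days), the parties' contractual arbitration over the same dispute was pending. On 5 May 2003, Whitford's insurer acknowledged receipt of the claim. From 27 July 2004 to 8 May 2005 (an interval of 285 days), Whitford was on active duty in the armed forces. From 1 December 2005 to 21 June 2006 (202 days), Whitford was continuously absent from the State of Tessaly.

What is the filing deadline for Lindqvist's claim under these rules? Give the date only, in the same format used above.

4 June 2005

Under the discovery rule, the claim accrued on 23 August 2000, when Lindqvist discovered the injury — not on the 16 September 1999 date of the underlying act.
4 years from 23 August 2000 is 23 August 2004.
The defendant's active military service from 27 July 2004 to 8 May 2005 tolled the period for 285 days, extending the deadline to 4 June 2005.
The defendant's absence from the jurisdiction starting 1 December 2005 came too late — the period had run on 4 June 2005 — and so does not extend the deadline.
No stated provision tolls the period for a pending arbitration, so the interval from 4 May 2002 to 4 October 2002 has no effect on the deadline.
The other events in the timeline have no effect on the limitation period under the stated rules.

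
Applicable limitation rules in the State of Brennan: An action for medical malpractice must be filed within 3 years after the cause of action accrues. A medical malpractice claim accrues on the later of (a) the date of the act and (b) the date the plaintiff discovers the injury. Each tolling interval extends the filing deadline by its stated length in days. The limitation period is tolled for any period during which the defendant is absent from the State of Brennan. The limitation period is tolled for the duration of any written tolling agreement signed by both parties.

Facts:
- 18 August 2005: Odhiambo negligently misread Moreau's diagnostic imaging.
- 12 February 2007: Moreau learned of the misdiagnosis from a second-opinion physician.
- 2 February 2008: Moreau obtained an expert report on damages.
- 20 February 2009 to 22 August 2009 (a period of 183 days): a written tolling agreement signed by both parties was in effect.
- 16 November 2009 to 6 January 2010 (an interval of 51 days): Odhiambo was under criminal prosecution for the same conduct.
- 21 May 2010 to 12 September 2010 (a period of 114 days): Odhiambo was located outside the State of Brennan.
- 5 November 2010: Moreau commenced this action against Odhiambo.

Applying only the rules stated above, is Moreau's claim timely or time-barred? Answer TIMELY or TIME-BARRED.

The claim accrued on 12 February 2007 — the later of the 18 August 2005 act and the 12 February 2007 discovery.
The untolled deadline — 3 years after 12 February 2007 — is 12 February 2010.
The period was tolled for 183 days by the written tolling agreement (20 February 2009 to 22 August 2009), pushing the deadline to 14 August 2010.
The period was tolled for 114 days by the defendant's absence from the jurisdiction (21 May 2010 to 12 September 2010), pushing the deadline to 6 December 2010.
No stated provision tolls the period for a criminal prosecution, so the interval from 16 November 2009 to 6 January 2010 has no effect on the deadline.
None of the other events listed affects the running of the period under the stated rules.
Moreau filed on 5 November 2010, before the 6 December 2010 deadline, so the action is timely.

TIMELY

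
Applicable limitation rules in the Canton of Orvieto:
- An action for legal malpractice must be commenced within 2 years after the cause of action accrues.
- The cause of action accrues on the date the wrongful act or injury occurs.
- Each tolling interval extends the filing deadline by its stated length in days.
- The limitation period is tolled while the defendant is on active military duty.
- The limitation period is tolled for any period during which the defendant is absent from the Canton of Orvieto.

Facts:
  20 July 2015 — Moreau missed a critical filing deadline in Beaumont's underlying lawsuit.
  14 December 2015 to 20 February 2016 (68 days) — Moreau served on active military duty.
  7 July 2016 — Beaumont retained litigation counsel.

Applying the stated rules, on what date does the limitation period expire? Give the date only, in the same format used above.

The limitation period began to run on 20 July 2015.
The untolled deadline — 2 years after 20 July 2015 — is 20 July 2017.
Because the defendant's active military service ran from 14 December 2015 to 20 February 2016, the deadline is extended by 68 days to 26 September 2017.
The other events in the timeline have no effect on the limitation period under the stated rules.

26 September 2017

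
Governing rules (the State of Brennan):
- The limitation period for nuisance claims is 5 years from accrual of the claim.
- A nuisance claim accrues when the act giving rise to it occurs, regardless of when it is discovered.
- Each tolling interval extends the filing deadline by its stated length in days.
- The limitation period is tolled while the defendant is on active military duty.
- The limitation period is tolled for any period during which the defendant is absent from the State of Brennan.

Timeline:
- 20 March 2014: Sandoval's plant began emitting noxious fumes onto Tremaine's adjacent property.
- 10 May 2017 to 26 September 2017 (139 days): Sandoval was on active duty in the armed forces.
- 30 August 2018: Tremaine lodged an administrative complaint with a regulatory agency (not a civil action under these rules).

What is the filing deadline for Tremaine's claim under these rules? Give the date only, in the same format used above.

The limitation period began to run on 20 March 2014.
5 years from 20 March 2014 is 20 March 2019.
The period was tolled for 139 days by the defendant's active military service (10 May 2017 to 26 September 2017), pushing the deadline to 6 August 2019.
The other events in the timeline have no effect on the limitation period under the stated rules.

6 August 2019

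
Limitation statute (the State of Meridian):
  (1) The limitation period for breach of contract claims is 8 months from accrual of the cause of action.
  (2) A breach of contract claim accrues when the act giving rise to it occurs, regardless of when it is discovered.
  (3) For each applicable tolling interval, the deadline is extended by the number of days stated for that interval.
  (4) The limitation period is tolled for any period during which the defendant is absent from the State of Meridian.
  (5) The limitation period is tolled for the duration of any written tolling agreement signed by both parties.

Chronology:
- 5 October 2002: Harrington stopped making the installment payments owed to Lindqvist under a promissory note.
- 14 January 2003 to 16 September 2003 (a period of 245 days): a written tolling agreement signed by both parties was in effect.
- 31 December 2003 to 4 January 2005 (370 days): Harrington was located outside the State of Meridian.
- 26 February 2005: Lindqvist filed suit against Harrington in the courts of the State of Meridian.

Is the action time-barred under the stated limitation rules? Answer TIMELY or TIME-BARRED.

TIME-BARRED

The claim accrued on 5 October 2002, when the wrongful act occurred.
Adding the 8 months base period to 5 October 2002 gives a deadline of 5 June 2003, before any tolling.
Because the written tolling agreement ran from 14 January 2003 to 16 September 2003, the deadline is extended by 245 days to 5 February 2004.
Because the defendant's absence from the jurisdiction ran from 31 December 2003 to 4 January 2005, the deadline is extended by 370 days to 9 February 2005.
The 26 February 2005 filing falls after the 9 February 2005 deadline; the claim is time-barred.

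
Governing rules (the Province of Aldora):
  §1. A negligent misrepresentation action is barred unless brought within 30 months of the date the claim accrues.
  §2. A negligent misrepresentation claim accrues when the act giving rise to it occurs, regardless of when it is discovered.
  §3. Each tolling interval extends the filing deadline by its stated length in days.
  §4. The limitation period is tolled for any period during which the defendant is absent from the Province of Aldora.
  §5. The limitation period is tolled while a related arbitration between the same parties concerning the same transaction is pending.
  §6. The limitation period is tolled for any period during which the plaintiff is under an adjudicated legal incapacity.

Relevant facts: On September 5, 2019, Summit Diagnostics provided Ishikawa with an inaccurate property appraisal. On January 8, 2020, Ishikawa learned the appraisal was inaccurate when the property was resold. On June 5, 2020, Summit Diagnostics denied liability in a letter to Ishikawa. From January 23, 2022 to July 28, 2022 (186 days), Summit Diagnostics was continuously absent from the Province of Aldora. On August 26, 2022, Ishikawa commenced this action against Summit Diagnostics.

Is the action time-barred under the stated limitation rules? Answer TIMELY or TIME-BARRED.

The claim accrued on September 5, 2019, when the wrongful act occurred; under the stated occurrence rule the January 8, 2020 discovery does not delay accrual.
Adding the 30 months base period to September 5, 2019 gives a deadline of March 5, 2022, before any tolling.
Because the defendant's absence from the jurisdiction ran from January 23, 2022 to July 28, 2022, the deadline is extended by 186 days to September 7, 2022.
Nothing else in the chronology tolls or restarts the period.
Ishikawa filed on August 26, 2022, before the September 7, 2022 deadline, so the action is timely.

TIMELY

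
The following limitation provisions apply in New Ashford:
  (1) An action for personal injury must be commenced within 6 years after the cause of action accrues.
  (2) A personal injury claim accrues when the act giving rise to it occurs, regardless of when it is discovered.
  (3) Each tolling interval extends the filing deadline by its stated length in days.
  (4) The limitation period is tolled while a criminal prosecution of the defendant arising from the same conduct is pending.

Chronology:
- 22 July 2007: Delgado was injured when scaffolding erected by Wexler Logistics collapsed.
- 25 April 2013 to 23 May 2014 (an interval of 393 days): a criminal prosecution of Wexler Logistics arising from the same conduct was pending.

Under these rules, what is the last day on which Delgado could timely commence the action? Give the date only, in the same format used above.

The cause of action accrued on 22 July 2007, the date of the act.
Adding the 6 years base period to 22 July 2007 gives a deadline of 22 July 2013, before any tolling.
The pending criminal prosecution from 25 April 2013 to 23 May 2014 tolled the period for 393 days, extending the deadline to 19 August 2014.

19 August 2014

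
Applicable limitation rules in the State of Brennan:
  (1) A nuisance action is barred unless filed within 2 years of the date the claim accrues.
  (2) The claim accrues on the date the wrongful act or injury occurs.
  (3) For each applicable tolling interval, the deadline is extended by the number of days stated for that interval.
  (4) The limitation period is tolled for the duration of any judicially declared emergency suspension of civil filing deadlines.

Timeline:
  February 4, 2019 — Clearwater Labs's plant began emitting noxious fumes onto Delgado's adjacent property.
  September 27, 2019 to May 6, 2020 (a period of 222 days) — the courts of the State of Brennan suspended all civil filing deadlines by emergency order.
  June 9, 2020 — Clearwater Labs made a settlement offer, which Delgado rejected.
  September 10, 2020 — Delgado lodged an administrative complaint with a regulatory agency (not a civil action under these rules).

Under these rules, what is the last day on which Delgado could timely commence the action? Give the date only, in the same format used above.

The claim accrued on February 4, 2019, the date of the act.
The untolled deadline — 2 years after February 4, 2019 — is February 4, 2021.
Because the emergency suspension of filing deadlines ran from September 27, 2019 to May 6, 2020, the deadline is extended by 222 days to September 14, 2021.
None of the other events listed affects the running of the period under the stated rules.

September 14, 2021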